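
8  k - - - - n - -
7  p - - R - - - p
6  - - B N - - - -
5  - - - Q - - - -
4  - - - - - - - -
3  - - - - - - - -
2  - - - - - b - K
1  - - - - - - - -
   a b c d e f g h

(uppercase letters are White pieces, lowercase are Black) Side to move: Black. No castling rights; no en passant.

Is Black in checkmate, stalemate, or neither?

Black to move; black king on a8.
In check: yes, from the white bishop on c6.
King squares — a7: own pawn; b7: attacked by Bc6; b8: available.
Legal moves for Black: Kb8.
Black is in check but has 1 legal move → neither.

neither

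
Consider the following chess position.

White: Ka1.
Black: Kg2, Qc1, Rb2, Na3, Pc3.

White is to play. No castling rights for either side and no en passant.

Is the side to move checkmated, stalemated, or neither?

checkmate

White to move; white king on a1.
In check: yes, from the black queen on c1.
King squares — b1: attacked by Qc1; a2: attacked by Rb2; b2: attacked by Qc1.
Legal moves for White: none.
In check with no legal moves → checkmate.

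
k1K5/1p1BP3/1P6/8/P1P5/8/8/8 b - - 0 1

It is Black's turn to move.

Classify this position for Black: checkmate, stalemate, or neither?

stalemate

Black to move; black king on a8.
In check: no.
King squares — a7: attacked by Pb6; b7: own pawn; b8: attacked by Kc8.
Legal moves for Black: none.
Not in check and no legal moves → stalemate.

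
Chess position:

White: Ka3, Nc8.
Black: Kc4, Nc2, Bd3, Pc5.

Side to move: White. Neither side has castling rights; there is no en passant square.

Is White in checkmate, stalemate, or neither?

neither

White to move; white king on a3.
In check: yes, from the black knight on c2.
King squares — a2: available; b2: available; b3: attacked by Kc4; a4: available; b4: attacked by Nc2.
Legal moves for White: Ka4, Kb2, Ka2.
White is in check but has 3 legal moves → neither.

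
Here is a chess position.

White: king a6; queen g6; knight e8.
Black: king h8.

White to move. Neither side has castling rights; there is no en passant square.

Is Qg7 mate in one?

After Qg7: black king on h8; in check: yes, from the white queen on g7.
King squares — g7: attacked by Ne8; h7: attacked by Qg7; g8: attacked by Qg7.
Black has no legal moves → checkmate.

yes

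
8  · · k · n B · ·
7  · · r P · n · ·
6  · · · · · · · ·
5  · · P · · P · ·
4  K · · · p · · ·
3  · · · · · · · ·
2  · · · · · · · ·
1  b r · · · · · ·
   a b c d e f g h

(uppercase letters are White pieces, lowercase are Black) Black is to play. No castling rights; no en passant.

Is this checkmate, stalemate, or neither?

neither

Black to move; black king on c8.
In check: yes, from the white pawn on d7.
Legal moves for Black: Kd8, Kb8, Kxd7, Kb7, Rxd7.
Black is in check but has 5 legal moves → neither.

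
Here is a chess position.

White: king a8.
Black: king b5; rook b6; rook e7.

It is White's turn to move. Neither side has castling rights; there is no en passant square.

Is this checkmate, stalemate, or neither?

White to move; white king on a8.
In check: no.
King squares — a7: attacked by Re7; b7: attacked by Rb6; b8: attacked by Rb6.
Legal moves for White: none.
Not in check and no legal moves → stalemate.

stalemate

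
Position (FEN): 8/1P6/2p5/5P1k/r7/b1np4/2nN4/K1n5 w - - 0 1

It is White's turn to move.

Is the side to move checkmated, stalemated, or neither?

White to move; white king on a1.
In check: yes, from the black knight on c2.
King squares — b1: attacked by Nc3; a2: attacked by Nc1; b2: attacked by Ba3.
Legal moves for White: none.
In check with no legal moves → checkmate.

checkmate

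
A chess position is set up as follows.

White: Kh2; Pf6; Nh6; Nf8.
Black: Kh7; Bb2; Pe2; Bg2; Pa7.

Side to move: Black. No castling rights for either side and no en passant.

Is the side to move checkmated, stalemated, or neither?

neither

Black to move; black king on h7.
In check: yes, from the white knight on f8.
King squares — g6: attacked by Nf8; h6: available; g7: attacked by Pf6; g8: attacked by Nh6; h8: available.
Legal moves for Black: Kh8, Kxh6.
Black is in check but has 2 legal moves → neither.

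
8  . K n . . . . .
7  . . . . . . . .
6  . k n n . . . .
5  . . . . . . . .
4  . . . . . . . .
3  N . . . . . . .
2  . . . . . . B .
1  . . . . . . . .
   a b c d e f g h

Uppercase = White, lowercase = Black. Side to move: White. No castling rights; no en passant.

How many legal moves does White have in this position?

White to move; king on b8.
In check: yes, from the black knight on c6.
Legal moves: Ka8, Bxc6.
Count: 2.

2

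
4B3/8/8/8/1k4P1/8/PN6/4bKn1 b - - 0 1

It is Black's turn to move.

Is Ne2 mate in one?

After Ne2: white king on f1; in check: no.
White is not in check, so this cannot be checkmate.

no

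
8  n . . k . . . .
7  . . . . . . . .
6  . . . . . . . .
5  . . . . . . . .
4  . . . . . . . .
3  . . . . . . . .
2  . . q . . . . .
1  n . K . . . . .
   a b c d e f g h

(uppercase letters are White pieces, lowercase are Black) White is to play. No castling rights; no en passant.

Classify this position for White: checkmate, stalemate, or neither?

checkmate

White to move; white king on c1.
In check: yes, from the black queen on c2.
King squares — b1: attacked by Qc2; d1: attacked by Qc2; b2: attacked by Qc2; c2: attacked by Na1; d2: attacked by Qc2.
Legal moves for White: none.
In check with no legal moves → checkmate.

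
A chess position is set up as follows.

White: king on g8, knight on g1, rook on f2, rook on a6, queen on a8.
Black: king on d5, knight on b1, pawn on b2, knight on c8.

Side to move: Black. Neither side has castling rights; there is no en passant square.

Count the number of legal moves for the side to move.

4

Black to move; king on d5.
In check: yes, from the white queen on a8.
Legal moves: Ke5, Kc5, Kd4, Kc4.
Count: 4.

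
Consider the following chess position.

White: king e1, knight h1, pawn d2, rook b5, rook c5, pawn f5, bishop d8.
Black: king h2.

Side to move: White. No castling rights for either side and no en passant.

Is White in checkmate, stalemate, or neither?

neither

White to move; white king on e1.
In check: no.
Legal moves for White include: Be7, Bc7+, Bf6, Bb6, Bg5, Ba5, Bh4, Rc8, Rc7, Rc6, Re5, Rd5, Rc4, Rc3, Rc2, Rc1, Rb8, Rb7, ... (list truncated; more exist).
White has legal moves and is not in check → neither.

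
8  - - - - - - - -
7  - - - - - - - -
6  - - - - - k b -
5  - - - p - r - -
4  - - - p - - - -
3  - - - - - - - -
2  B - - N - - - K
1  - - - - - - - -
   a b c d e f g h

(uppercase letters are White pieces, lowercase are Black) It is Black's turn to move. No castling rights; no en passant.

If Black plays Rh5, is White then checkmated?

no

After Rh5: white king on h2; in check: yes, from the black rook on h5.
White has 3 legal replies: Kg3, Kg2, Kg1.
In check but a legal move exists → not checkmate.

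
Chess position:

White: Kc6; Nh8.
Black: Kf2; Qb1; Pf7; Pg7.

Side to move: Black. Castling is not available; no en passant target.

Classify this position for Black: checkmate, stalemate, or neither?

Black to move; black king on f2.
In check: no.
Legal moves for Black include: Kg3, Kf3, Ke3, Kg2, Ke2, Kg1, Kf1, Ke1, Qb8, Qh7, Qb7+, Qg6+, Qb6+, Qf5, Qb5+, Qe4+, Qb4, Qd3, ... (list truncated; more exist).
Black has legal moves and is not in check → neither.

neither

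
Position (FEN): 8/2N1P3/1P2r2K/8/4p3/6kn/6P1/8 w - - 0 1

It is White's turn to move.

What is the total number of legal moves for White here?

4

White to move; king on h6.
In check: yes, from the black rook on e6.
Legal moves: Kh7, Kg7, Kh5, Nxe6.
Count: 4.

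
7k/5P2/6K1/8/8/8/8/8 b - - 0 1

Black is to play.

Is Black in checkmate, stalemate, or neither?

stalemate

Black to move; black king on h8.
In check: no.
King squares — g7: attacked by Kg6; h7: attacked by Kg6; g8: attacked by Pf7.
Legal moves for Black: none.
Not in check and no legal moves → stalemate.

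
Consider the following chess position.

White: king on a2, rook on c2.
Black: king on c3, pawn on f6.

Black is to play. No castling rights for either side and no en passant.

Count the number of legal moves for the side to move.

4

Black to move; king on c3.
In check: yes, from the white rook on c2.
Legal moves: Kd4, Kb4, Kd3, Kxc2.
Count: 4.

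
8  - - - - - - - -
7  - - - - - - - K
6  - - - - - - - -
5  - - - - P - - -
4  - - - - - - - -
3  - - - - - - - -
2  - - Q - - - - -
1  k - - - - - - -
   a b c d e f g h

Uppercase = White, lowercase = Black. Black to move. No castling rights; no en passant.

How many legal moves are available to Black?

0

Black to move; king on a1.
In check: no.
Legal moves: none.
Count: 0.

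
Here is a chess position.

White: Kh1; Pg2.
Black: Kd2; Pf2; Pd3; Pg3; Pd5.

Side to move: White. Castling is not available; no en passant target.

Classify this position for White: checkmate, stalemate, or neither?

stalemate

White to move; white king on h1.
In check: no.
King squares — g1: attacked by Pf2; g2: own pawn; h2: attacked by Pg3.
Legal moves for White: none.
Not in check and no legal moves → stalemate.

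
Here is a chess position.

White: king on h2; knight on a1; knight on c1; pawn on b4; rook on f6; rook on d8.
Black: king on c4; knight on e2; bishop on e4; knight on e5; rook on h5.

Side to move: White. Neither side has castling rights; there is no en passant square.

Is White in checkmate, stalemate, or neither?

checkmate

White to move; white king on h2.
In check: yes, from the black rook on h5.
King squares — g1: attacked by Ne2; h1: attacked by Be4; g2: attacked by Be4; g3: attacked by Ne2; h3: attacked by Rh5.
Legal moves for White: none.
In check with no legal moves → checkmate.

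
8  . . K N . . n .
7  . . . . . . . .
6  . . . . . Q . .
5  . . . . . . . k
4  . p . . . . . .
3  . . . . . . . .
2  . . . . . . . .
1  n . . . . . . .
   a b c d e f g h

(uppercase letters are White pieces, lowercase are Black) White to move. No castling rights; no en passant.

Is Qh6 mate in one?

no

After Qh6: black king on h5; in check: yes, from the white queen on h6.
Black has 3 legal replies: Kxh6, Kg4, Nxh6.
In check but a legal move exists → not checkmate.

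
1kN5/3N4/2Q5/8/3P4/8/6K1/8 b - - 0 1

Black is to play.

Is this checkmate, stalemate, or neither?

checkmate

Black to move; black king on b8.
In check: yes, from the white knight on d7.
King squares — a7: attacked by Nc8; b7: attacked by Qc6; c7: attacked by Qc6; a8: attacked by Qc6; c8: attacked by Qc6.
Legal moves for Black: none.
In check with no legal moves → checkmate.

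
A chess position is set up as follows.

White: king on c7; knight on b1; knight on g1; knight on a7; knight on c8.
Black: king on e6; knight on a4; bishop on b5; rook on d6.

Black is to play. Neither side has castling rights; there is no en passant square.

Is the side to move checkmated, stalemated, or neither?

neither

Black to move; black king on e6.
In check: no.
Legal moves for Black include: Kf7, Kf6, Kf5, Ke5, Kd5, Rd8, Rd7+, Rc6+, Rb6, Ra6, Rd5, Rd4, Rd3, Rd2, Rd1, Be8, Bd7, Bc6, ... (list truncated; more exist).
Black has legal moves and is not in check → neither.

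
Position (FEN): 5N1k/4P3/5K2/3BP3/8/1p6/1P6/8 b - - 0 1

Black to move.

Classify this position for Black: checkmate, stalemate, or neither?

Black to move; black king on h8.
In check: no.
King squares — g7: attacked by Kf6; h7: attacked by Nf8; g8: attacked by Bd5.
Legal moves for Black: none.
Not in check and no legal moves → stalemate.

stalemate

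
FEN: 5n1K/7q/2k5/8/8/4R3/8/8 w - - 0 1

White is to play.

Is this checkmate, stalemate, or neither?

checkmate

White to move; white king on h8.
In check: yes, from the black queen on h7.
King squares — g7: attacked by Qh7; h7: attacked by Nf8; g8: attacked by Qh7.
Legal moves for White: none.
In check with no legal moves → checkmate.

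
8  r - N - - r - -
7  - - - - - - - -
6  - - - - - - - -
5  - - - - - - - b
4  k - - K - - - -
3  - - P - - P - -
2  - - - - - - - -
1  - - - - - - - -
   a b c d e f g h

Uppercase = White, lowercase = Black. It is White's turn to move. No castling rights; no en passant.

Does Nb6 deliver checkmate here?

After Nb6: black king on a4; in check: yes, from the white knight on b6.
Black has 4 legal replies: Kb5, Ka5, Kb3, Ka3.
In check but a legal move exists → not checkmate.

no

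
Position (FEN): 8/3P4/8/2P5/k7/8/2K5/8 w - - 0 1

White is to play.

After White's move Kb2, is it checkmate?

no

After Kb2: black king on a4; in check: no.
Black is not in check, so this cannot be checkmate.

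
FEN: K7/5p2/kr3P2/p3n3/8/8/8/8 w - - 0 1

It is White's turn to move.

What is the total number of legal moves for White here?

0

White to move; king on a8.
In check: no.
Legal moves: none.
Count: 0.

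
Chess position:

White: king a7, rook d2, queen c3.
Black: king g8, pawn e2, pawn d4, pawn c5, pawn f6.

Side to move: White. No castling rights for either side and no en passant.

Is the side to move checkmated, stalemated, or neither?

neither

White to move; white king on a7.
In check: no.
Legal moves for White include: Kb8, Ka8, Kb7, Kb6, Ka6, Qxc5, Qa5, Qxd4, Qc4+, Qb4, Qh3, Qg3+, Qf3, Qe3, Qd3, Qb3+, Qa3, Qc2, ... (list truncated; more exist).
White has legal moves and is not in check → neither.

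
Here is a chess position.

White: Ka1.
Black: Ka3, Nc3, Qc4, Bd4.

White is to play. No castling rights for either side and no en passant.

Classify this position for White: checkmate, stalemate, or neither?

White to move; white king on a1.
In check: no.
King squares — b1: attacked by Nc3; a2: attacked by Ka3; b2: attacked by Ka3.
Legal moves for White: none.
Not in check and no legal moves → stalemate.

stalemate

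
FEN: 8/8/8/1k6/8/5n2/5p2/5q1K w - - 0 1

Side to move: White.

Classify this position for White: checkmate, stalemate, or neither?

White to move; white king on h1.
In check: yes, from the black queen on f1.
King squares — g1: attacked by Qf1; g2: attacked by Qf1; h2: attacked by Nf3.
Legal moves for White: none.
In check with no legal moves → checkmate.

checkmate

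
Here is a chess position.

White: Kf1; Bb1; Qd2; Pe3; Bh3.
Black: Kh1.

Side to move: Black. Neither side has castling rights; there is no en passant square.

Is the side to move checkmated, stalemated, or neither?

Black to move; black king on h1.
In check: no.
King squares — g1: attacked by Kf1; g2: attacked by Kf1; h2: attacked by Qd2.
Legal moves for Black: none.
Not in check and no legal moves → stalemate.

stalemate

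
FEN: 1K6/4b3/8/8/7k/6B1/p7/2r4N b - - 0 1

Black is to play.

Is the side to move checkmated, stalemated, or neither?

neither

Black to move; black king on h4.
In check: yes, from the white bishop on g3.
Legal moves for Black: Kh5, Kg5, Kg4, Kh3.
Black is in check but has 4 legal moves → neither.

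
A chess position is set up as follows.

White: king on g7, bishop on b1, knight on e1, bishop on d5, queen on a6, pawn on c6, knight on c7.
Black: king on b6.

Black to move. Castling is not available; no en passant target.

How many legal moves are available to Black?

2

Black to move; king on b6.
In check: yes, from the white queen on a6.
Legal moves: Kxc7, Kc5.
Count: 2.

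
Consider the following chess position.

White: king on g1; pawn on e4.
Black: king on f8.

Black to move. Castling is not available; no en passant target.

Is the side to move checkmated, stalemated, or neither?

Black to move; black king on f8.
In check: no.
Legal moves for Black: Kg8, Ke8, Kg7, Kf7, Ke7.
Black has 5 legal moves and is not in check → neither.

neither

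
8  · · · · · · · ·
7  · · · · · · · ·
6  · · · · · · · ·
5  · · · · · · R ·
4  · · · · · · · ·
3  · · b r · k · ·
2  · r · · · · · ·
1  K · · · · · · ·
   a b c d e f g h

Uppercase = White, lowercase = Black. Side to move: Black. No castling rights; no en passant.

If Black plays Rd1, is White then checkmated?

After Rd1: white king on a1; in check: yes, from the black rook on d1.
King squares — b1: attacked by Rd1; a2: attacked by Rb2; b2: attacked by Bc3.
White has no legal moves → checkmate.

yes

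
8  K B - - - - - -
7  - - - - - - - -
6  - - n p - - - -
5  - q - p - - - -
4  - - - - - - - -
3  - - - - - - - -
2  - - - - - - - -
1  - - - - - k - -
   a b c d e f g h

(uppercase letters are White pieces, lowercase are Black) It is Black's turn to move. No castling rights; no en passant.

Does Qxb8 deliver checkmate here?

yes

After Qxb8: white king on a8; in check: yes, from the black queen on b8.
King squares — a7: attacked by Nc6; b7: attacked by Qb8; b8: attacked by Nc6.
White has no legal moves → checkmate.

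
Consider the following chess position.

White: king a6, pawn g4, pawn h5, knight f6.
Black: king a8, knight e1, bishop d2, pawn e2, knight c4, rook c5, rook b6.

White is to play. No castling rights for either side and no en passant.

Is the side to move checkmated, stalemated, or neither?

checkmate

White to move; white king on a6.
In check: yes, from the black rook on b6.
King squares — a5: attacked by Bd2; b5: attacked by Rc5; b6: attacked by Nc4; a7: attacked by Ka8; b7: attacked by Rb6.
Legal moves for White: none.
In check with no legal moves → checkmate.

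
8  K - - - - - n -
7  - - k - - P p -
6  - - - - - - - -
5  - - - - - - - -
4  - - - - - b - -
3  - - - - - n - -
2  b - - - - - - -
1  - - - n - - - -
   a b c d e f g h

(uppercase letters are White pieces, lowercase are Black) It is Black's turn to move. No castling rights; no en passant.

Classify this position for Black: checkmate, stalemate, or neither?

Black to move; black king on c7.
In check: no.
Legal moves for Black include: Ne7, Nh6, Nf6, Kd8, Kc8, Kd7, Kd6, Kc6, Kb6, Bh6, Bd6, Bg5, Be5, Bg3, Be3, Bh2, Bd2, Bc1, ... (list truncated; more exist).
Black has legal moves and is not in check → neither.

neither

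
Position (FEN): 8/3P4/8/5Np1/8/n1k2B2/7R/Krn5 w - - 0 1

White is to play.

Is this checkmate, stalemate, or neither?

checkmate

White to move; white king on a1.
In check: yes, from the black rook on b1.
King squares — b1: attacked by Na3; a2: attacked by Nc1; b2: attacked by Rb1.
Legal moves for White: none.
In check with no legal moves → checkmate.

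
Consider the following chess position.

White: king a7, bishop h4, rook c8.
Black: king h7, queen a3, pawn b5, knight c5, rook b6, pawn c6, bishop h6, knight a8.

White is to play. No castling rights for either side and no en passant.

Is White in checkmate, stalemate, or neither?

checkmate

White to move; white king on a7.
In check: yes, from the black queen on a3.
King squares — a6: attacked by Qa3; b6: attacked by Na8; b7: attacked by Nc5; a8: attacked by Qa3; b8: attacked by Rb6.
Legal moves for White: none.
In check with no legal moves → checkmate.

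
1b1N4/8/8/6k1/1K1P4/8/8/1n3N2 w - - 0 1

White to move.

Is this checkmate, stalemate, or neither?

neither

White to move; white king on b4.
In check: no.
Legal moves for White: Nf7+, Nb7, Ne6+, Nc6, Kc5, Kb5, Ka5, Kc4, Ka4, Kb3, Ng3, Ne3, Nh2, Nd2, d5.
White has 15 legal moves and is not in check → neither.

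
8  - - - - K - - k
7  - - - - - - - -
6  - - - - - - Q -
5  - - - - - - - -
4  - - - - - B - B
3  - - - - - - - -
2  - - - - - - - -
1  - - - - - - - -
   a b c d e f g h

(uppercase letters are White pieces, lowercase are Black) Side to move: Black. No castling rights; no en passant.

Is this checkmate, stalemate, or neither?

stalemate

Black to move; black king on h8.
In check: no.
King squares — g7: attacked by Qg6; h7: attacked by Qg6; g8: attacked by Qg6.
Legal moves for Black: none.
Not in check and no legal moves → stalemate.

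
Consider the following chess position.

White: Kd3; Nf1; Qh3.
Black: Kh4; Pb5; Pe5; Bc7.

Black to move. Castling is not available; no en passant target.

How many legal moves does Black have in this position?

2

Black to move; king on h4.
In check: yes, from the white queen on h3.
Legal moves: Kg5, Kxh3.
Count: 2.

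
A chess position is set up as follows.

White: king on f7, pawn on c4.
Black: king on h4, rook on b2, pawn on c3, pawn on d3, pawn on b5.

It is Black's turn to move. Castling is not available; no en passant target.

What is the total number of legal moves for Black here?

19

Black to move; king on h4.
In check: no.
Legal moves: Kh5, Kg5, Kg4, Kh3, Kg3, Rb4, Rb3, Rh2, Rg2, Rf2+, Re2, Rd2, Rc2, Ra2, Rb1, bxc4, b4, d2, c2.
Count: 19.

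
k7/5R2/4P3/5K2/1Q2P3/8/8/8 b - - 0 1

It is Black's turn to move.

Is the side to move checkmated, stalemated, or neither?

Black to move; black king on a8.
In check: no.
King squares — a7: attacked by Rf7; b7: attacked by Qb4; b8: attacked by Qb4.
Legal moves for Black: none.
Not in check and no legal moves → stalemate.

stalemate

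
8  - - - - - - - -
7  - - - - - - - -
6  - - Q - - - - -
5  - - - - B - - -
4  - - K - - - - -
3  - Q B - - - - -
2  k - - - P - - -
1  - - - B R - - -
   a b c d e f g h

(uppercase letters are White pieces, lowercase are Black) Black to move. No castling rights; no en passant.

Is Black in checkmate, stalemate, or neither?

Black to move; black king on a2.
In check: yes, from the white queen on b3.
King squares — a1: attacked by Bc3; b1: attacked by Qb3; b2: attacked by Qb3; a3: attacked by Qb3; b3: attacked by Bd1.
Legal moves for Black: none.
In check with no legal moves → checkmate.

checkmate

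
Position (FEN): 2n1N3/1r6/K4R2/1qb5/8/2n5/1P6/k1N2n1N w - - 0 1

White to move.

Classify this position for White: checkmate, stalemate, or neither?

checkmate

White to move; white king on a6.
In check: yes, from the black queen on b5.
King squares — a5: attacked by Qb5; b5: attacked by Nc3; b6: attacked by Qb5; a7: attacked by Bc5; b7: attacked by Qb5.
Legal moves for White: none.
In check with no legal moves → checkmate.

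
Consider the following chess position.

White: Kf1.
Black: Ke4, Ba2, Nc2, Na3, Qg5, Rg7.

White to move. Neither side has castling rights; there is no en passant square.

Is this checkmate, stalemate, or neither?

neither

White to move; white king on f1.
In check: no.
Legal moves for White: Kf2, Ke2.
White has 2 legal moves and is not in check → neither.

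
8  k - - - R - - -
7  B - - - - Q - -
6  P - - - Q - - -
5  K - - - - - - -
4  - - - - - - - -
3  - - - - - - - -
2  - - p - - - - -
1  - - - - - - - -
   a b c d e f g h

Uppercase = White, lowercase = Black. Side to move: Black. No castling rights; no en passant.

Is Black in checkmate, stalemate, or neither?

Black to move; black king on a8.
In check: yes, from the white rook on e8.
King squares — a7: attacked by Qf7; b7: attacked by Pa6; b8: attacked by Ba7.
Legal moves for Black: none.
In check with no legal moves → checkmate.

checkmate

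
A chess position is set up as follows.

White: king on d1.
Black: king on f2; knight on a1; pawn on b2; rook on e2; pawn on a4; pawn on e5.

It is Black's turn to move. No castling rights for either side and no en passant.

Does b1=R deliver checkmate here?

yes

After b1=R: white king on d1; in check: yes, from the black rook on b1.
King squares — c1: attacked by Rb1; e1: attacked by Rb1; c2: attacked by Na1; d2: attacked by Re2; e2: attacked by Kf2.
White has no legal moves → checkmate.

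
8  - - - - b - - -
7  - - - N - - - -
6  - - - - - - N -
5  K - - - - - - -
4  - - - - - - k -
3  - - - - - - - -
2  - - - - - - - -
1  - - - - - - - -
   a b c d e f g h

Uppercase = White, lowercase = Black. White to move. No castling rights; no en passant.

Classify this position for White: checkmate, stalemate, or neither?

White to move; white king on a5.
In check: no.
Legal moves for White: Ndf8, Nb8, Nf6+, Nb6, Nde5+, Nc5, Nh8, Ngf8, Ne7, Nge5+, Nh4, Nf4, Kb6, Ka6, Kb5, Kb4, Ka4.
White has 17 legal moves and is not in check → neither.

neither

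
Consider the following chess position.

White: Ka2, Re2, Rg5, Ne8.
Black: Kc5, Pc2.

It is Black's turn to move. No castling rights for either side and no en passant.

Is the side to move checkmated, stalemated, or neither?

Black to move; black king on c5.
In check: yes, from the white rook on g5.
Legal moves for Black: Kc6, Kb6, Kd4, Kc4, Kb4.
Black is in check but has 5 legal moves → neither.

neither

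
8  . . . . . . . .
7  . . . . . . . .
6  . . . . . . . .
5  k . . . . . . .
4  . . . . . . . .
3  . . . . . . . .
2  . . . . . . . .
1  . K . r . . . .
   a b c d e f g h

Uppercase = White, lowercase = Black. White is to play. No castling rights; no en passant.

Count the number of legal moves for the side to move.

3

White to move; king on b1.
In check: yes, from the black rook on d1.
Legal moves: Kc2, Kb2, Ka2.
Count: 3.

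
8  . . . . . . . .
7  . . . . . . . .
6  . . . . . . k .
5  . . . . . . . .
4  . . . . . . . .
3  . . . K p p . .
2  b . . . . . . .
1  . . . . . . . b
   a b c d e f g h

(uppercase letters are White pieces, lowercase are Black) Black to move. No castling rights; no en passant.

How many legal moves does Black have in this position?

18

Black to move; king on g6.
In check: no.
Legal moves: Kh7, Kg7, Kf7, Kh6, Kf6, Kh5, Kg5, Kf5, Bg8, Bf7, Be6, Bd5, Bc4+, Bb3, Bb1+, Bg2, f2, e2.
Count: 18.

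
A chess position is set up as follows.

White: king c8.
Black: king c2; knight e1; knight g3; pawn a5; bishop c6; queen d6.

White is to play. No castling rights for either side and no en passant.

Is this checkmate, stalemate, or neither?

White to move; white king on c8.
In check: no.
King squares — b7: attacked by Bc6; c7: attacked by Qd6; d7: attacked by Bc6; b8: attacked by Qd6; d8: attacked by Qd6.
Legal moves for White: none.
Not in check and no legal moves → stalemate.

stalemate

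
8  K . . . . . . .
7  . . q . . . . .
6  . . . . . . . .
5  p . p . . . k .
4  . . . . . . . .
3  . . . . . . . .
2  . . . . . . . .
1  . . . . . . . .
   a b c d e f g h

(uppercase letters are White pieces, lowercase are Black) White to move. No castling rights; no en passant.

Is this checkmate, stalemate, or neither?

White to move; white king on a8.
In check: no.
King squares — a7: attacked by Qc7; b7: attacked by Qc7; b8: attacked by Qc7.
Legal moves for White: none.
Not in check and no legal moves → stalemate.

stalemate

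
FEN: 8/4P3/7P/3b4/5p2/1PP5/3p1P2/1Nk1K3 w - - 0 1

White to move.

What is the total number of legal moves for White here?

3

White to move; king on e1.
In check: yes, from the black pawn on d2.
Legal moves: Ke2, Kf1, Nxd2.
Count: 3.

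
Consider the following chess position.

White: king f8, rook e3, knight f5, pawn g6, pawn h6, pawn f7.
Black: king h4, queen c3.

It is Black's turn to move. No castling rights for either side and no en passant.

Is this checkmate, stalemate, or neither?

neither

Black to move; black king on h4.
In check: yes, from the white knight on f5.
King squares — g3: attacked by Re3; h3: attacked by Re3; g4: available; g5: available; h5: available.
Legal moves for Black: Kh5, Kg5, Kg4.
Black is in check but has 3 legal moves → neither.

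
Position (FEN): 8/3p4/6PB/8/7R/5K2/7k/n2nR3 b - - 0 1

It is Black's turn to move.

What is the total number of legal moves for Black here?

Black to move; king on h2.
In check: yes, from the white rook on h4.
Legal moves: none.
Count: 0.

0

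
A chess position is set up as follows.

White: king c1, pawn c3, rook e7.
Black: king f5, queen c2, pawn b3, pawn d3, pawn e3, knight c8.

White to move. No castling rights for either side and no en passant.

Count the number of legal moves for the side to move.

0

White to move; king on c1.
In check: yes, from the black queen on c2.
Legal moves: none.
Count: 0.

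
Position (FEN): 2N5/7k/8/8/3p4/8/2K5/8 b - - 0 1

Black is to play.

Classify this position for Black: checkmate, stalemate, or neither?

neither

Black to move; black king on h7.
In check: no.
Legal moves for Black: Kh8, Kg8, Kg7, Kh6, Kg6, d3+.
Black has 6 legal moves and is not in check → neither.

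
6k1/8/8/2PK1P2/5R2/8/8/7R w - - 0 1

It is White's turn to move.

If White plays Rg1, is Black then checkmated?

no

After Rg1: black king on g8; in check: yes, from the white rook on g1.
Black has 4 legal replies: Kh8, Kf8, Kh7, Kf7.
In check but a legal move exists → not checkmate.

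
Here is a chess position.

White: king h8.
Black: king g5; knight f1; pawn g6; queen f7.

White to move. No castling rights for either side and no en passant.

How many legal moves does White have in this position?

0

White to move; king on h8.
In check: no.
Legal moves: none.
Count: 0.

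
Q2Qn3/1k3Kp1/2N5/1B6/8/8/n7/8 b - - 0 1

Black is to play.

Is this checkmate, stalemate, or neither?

checkmate

Black to move; black king on b7.
In check: yes, from the white queen on a8.
King squares — a6: attacked by Bb5; b6: attacked by Qd8; c6: attacked by Bb5; a7: attacked by Nc6; c7: attacked by Qd8; a8: attacked by Qd8; b8: attacked by Nc6; c8: attacked by Qa8.
Legal moves for Black: none.
In check with no legal moves → checkmate.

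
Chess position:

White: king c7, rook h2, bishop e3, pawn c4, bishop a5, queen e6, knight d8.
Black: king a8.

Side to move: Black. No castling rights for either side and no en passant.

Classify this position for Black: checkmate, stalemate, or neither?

Black to move; black king on a8.
In check: no.
King squares — a7: attacked by Be3; b7: attacked by Kc7; b8: attacked by Kc7.
Legal moves for Black: none.
Not in check and no legal moves → stalemate.

stalemate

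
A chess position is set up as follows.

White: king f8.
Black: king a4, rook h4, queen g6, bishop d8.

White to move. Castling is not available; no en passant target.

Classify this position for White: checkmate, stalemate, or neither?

stalemate

White to move; white king on f8.
In check: no.
King squares — e7: attacked by Bd8; f7: attacked by Qg6; g7: attacked by Qg6; e8: attacked by Qg6; g8: attacked by Qg6.
Legal moves for White: none.
Not in check and no legal moves → stalemate.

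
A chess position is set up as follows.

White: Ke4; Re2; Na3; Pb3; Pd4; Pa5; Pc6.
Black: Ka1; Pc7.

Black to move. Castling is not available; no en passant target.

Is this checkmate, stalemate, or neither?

stalemate

Black to move; black king on a1.
In check: no.
King squares — b1: attacked by Na3; a2: attacked by Re2; b2: attacked by Re2.
Legal moves for Black: none.
Not in check and no legal moves → stalemate.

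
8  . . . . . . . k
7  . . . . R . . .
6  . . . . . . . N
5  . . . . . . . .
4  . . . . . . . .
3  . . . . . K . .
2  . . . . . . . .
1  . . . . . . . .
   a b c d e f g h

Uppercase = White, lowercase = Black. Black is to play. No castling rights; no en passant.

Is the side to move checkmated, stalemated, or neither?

Black to move; black king on h8.
In check: no.
King squares — g7: attacked by Re7; h7: attacked by Re7; g8: attacked by Nh6.
Legal moves for Black: none.
Not in check and no legal moves → stalemate.

stalemate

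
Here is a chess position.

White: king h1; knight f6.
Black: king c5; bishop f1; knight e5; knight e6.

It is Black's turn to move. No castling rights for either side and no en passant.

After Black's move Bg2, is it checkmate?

After Bg2: white king on h1; in check: yes, from the black bishop on g2.
White has 3 legal replies: Kh2, Kxg2, Kg1.
In check but a legal move exists → not checkmate.

no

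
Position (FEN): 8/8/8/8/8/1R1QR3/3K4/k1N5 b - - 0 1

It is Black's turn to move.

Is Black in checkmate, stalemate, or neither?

Black to move; black king on a1.
In check: no.
King squares — b1: attacked by Rb3; a2: attacked by Nc1; b2: attacked by Rb3.
Legal moves for Black: none.
Not in check and no legal moves → stalemate.

stalemate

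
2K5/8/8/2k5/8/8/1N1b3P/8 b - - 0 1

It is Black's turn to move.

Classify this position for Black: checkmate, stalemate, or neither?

neither

Black to move; black king on c5.
In check: no.
Legal moves for Black: Kd6, Kc6, Kb6, Kd5, Kb5, Kd4, Kb4, Bh6, Bg5, Ba5, Bf4, Bb4, Be3, Bc3, Be1, Bc1.
Black has 16 legal moves and is not in check → neither.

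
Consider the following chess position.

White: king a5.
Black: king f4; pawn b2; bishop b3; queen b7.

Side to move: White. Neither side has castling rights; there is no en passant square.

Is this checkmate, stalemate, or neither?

White to move; white king on a5.
In check: no.
King squares — a4: attacked by Bb3; b4: attacked by Qb7; b5: attacked by Qb7; a6: attacked by Qb7; b6: attacked by Qb7.
Legal moves for White: none.
Not in check and no legal moves → stalemate.

stalemate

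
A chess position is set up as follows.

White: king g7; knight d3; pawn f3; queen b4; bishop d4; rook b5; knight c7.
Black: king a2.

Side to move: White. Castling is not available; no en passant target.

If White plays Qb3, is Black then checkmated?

yes

After Qb3: black king on a2; in check: yes, from the white queen on b3.
King squares — a1: attacked by Bd4; b1: attacked by Qb3; b2: attacked by Qb3; a3: attacked by Qb3; b3: attacked by Rb5.
Black has no legal moves → checkmate.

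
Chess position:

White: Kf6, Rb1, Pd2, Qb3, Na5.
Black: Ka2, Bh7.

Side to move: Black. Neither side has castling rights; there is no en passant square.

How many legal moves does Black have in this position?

0

Black to move; king on a2.
In check: yes, from the white queen on b3.
Legal moves: none.
Count: 0.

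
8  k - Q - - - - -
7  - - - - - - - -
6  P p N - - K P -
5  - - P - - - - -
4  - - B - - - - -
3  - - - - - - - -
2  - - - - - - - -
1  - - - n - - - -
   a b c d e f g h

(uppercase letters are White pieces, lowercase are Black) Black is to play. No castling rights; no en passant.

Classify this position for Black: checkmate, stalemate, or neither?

checkmate

Black to move; black king on a8.
In check: yes, from the white queen on c8.
King squares — a7: attacked by Nc6; b7: attacked by Pa6; b8: attacked by Nc6.
Legal moves for Black: none.
In check with no legal moves → checkmate.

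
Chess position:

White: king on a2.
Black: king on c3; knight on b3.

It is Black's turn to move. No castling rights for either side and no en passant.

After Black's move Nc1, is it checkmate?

After Nc1: white king on a2; in check: yes, from the black knight on c1.
White has 3 legal replies: Ka3, Kb1, Ka1.
In check but a legal move exists → not checkmate.

no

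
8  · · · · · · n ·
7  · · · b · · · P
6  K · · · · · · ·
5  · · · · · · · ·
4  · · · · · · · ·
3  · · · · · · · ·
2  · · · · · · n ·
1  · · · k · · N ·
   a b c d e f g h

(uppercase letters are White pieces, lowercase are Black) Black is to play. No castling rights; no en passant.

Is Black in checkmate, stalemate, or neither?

neither

Black to move; black king on d1.
In check: no.
Legal moves for Black include: Ne7, Nh6, Nf6, Be8, Bc8+, Be6, Bc6, Bf5, Bb5+, Bg4, Ba4, Bh3, Nh4, Nf4, Ne3, Ne1, Kd2, Kc2, ... (list truncated; more exist).
Black has legal moves and is not in check → neither.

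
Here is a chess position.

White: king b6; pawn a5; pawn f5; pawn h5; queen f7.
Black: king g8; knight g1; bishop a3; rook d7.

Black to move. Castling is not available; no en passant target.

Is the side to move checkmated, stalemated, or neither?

Black to move; black king on g8.
In check: yes, from the white queen on f7.
Legal moves for Black: Kh8, Kxf7, Rxf7.
Black is in check but has 3 legal moves → neither.

neither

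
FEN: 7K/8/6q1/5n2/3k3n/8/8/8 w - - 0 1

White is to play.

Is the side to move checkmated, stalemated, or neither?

White to move; white king on h8.
In check: no.
King squares — g7: attacked by Nf5; h7: attacked by Qg6; g8: attacked by Qg6.
Legal moves for White: none.
Not in check and no legal moves → stalemate.

stalemate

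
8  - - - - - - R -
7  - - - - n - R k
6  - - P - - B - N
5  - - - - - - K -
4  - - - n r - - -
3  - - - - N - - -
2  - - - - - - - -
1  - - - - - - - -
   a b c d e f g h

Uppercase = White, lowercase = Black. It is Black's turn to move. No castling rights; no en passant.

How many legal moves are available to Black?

Black to move; king on h7.
In check: yes, from the white rook on g7.
Legal moves: none.
Count: 0.

0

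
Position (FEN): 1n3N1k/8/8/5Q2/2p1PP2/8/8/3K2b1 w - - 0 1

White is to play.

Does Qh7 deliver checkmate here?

yes

After Qh7: black king on h8; in check: yes, from the white queen on h7.
King squares — g7: attacked by Qh7; h7: attacked by Nf8; g8: attacked by Qh7.
Black has no legal moves → checkmate.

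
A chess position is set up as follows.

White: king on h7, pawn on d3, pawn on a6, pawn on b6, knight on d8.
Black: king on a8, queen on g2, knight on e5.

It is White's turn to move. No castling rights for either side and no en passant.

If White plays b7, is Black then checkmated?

no

After b7: black king on a8; in check: yes, from the white pawn on b7.
Black has 3 legal replies: Kb8, Ka7, Qxb7+.
In check but a legal move exists → not checkmate.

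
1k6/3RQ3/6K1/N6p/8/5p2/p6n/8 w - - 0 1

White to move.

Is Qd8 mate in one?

yes

After Qd8: black king on b8; in check: yes, from the white queen on d8.
King squares — a7: attacked by Rd7; b7: attacked by Na5; c7: attacked by Rd7; a8: attacked by Qd8; c8: attacked by Qd8.
Black has no legal moves → checkmate.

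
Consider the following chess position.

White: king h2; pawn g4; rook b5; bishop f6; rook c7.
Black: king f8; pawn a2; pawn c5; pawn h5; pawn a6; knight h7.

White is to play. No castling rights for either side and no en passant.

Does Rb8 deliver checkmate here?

After Rb8: black king on f8; in check: yes, from the white rook on b8.
King squares — e7: attacked by Bf6; f7: attacked by Rc7; g7: attacked by Bf6; e8: attacked by Rb8; g8: attacked by Rb8.
Black has no legal moves → checkmate.

yes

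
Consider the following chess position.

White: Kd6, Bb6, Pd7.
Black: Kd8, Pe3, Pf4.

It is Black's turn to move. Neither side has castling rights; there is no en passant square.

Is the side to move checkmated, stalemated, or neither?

checkmate

Black to move; black king on d8.
In check: yes, from the white bishop on b6.
King squares — c7: attacked by Bb6; d7: attacked by Kd6; e7: attacked by Kd6; c8: attacked by Pd7; e8: attacked by Pd7.
Legal moves for Black: none.
In check with no legal moves → checkmate.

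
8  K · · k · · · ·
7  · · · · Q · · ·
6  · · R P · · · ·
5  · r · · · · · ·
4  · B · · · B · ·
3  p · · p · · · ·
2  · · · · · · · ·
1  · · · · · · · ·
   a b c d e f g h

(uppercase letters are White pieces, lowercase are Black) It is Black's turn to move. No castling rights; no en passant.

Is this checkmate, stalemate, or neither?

checkmate

Black to move; black king on d8.
In check: yes, from the white queen on e7.
King squares — c7: attacked by Rc6; d7: attacked by Qe7; e7: attacked by Pd6; c8: attacked by Rc6; e8: attacked by Qe7.
Legal moves for Black: none.
In check with no legal moves → checkmate.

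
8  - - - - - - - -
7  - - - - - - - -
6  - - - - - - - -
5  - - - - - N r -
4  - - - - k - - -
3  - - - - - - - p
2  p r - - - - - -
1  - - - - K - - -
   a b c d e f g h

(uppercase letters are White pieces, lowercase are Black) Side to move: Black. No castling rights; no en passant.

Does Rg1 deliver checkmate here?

After Rg1: white king on e1; in check: yes, from the black rook on g1.
King squares — d1: attacked by Rg1; f1: attacked by Rg1; d2: attacked by Rb2; e2: attacked by Rb2; f2: attacked by Rb2.
White has no legal moves → checkmate.

yes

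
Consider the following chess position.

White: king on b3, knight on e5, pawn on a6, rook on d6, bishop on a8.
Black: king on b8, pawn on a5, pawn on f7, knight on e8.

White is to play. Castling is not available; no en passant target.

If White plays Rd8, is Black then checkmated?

no

After Rd8: black king on b8; in check: yes, from the white rook on d8.
Black has 2 legal replies: Kc7, Ka7.
In check but a legal move exists → not checkmate.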